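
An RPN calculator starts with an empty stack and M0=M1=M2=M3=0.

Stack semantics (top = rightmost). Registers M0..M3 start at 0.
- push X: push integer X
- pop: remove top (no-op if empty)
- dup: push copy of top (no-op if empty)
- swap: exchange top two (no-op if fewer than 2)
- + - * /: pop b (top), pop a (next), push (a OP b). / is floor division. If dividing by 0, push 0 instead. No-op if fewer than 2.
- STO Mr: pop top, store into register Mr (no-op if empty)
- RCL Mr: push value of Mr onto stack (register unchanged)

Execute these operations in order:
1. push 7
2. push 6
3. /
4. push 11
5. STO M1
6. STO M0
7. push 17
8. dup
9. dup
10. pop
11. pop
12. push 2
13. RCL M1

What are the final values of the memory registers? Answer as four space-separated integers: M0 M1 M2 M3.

Answer: 1 11 0 0

Derivation:
After op 1 (push 7): stack=[7] mem=[0,0,0,0]
After op 2 (push 6): stack=[7,6] mem=[0,0,0,0]
After op 3 (/): stack=[1] mem=[0,0,0,0]
After op 4 (push 11): stack=[1,11] mem=[0,0,0,0]
After op 5 (STO M1): stack=[1] mem=[0,11,0,0]
After op 6 (STO M0): stack=[empty] mem=[1,11,0,0]
After op 7 (push 17): stack=[17] mem=[1,11,0,0]
After op 8 (dup): stack=[17,17] mem=[1,11,0,0]
After op 9 (dup): stack=[17,17,17] mem=[1,11,0,0]
After op 10 (pop): stack=[17,17] mem=[1,11,0,0]
After op 11 (pop): stack=[17] mem=[1,11,0,0]
After op 12 (push 2): stack=[17,2] mem=[1,11,0,0]
After op 13 (RCL M1): stack=[17,2,11] mem=[1,11,0,0]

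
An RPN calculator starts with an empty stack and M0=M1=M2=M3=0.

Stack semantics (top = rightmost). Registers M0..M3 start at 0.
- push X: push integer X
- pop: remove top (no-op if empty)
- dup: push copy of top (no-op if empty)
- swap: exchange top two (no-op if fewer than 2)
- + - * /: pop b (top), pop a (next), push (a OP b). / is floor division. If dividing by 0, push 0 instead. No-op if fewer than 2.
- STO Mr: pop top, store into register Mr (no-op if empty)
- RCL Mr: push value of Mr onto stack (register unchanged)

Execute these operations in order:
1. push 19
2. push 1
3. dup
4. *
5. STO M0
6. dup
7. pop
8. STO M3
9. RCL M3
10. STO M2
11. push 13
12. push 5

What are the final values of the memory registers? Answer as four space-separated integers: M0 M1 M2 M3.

Answer: 1 0 19 19

Derivation:
After op 1 (push 19): stack=[19] mem=[0,0,0,0]
After op 2 (push 1): stack=[19,1] mem=[0,0,0,0]
After op 3 (dup): stack=[19,1,1] mem=[0,0,0,0]
After op 4 (*): stack=[19,1] mem=[0,0,0,0]
After op 5 (STO M0): stack=[19] mem=[1,0,0,0]
After op 6 (dup): stack=[19,19] mem=[1,0,0,0]
After op 7 (pop): stack=[19] mem=[1,0,0,0]
After op 8 (STO M3): stack=[empty] mem=[1,0,0,19]
After op 9 (RCL M3): stack=[19] mem=[1,0,0,19]
After op 10 (STO M2): stack=[empty] mem=[1,0,19,19]
After op 11 (push 13): stack=[13] mem=[1,0,19,19]
After op 12 (push 5): stack=[13,5] mem=[1,0,19,19]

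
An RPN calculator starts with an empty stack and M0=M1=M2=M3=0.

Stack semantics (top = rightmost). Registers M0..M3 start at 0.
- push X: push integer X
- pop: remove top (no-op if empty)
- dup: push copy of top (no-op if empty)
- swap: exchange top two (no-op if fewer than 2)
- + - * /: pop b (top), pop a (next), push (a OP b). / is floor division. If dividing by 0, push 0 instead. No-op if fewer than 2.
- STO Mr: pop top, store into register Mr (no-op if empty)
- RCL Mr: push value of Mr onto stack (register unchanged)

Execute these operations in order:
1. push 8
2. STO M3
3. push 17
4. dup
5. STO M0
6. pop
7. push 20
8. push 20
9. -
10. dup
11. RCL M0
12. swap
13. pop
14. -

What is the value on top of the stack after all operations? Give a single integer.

Answer: -17

Derivation:
After op 1 (push 8): stack=[8] mem=[0,0,0,0]
After op 2 (STO M3): stack=[empty] mem=[0,0,0,8]
After op 3 (push 17): stack=[17] mem=[0,0,0,8]
After op 4 (dup): stack=[17,17] mem=[0,0,0,8]
After op 5 (STO M0): stack=[17] mem=[17,0,0,8]
After op 6 (pop): stack=[empty] mem=[17,0,0,8]
After op 7 (push 20): stack=[20] mem=[17,0,0,8]
After op 8 (push 20): stack=[20,20] mem=[17,0,0,8]
After op 9 (-): stack=[0] mem=[17,0,0,8]
After op 10 (dup): stack=[0,0] mem=[17,0,0,8]
After op 11 (RCL M0): stack=[0,0,17] mem=[17,0,0,8]
After op 12 (swap): stack=[0,17,0] mem=[17,0,0,8]
After op 13 (pop): stack=[0,17] mem=[17,0,0,8]
After op 14 (-): stack=[-17] mem=[17,0,0,8]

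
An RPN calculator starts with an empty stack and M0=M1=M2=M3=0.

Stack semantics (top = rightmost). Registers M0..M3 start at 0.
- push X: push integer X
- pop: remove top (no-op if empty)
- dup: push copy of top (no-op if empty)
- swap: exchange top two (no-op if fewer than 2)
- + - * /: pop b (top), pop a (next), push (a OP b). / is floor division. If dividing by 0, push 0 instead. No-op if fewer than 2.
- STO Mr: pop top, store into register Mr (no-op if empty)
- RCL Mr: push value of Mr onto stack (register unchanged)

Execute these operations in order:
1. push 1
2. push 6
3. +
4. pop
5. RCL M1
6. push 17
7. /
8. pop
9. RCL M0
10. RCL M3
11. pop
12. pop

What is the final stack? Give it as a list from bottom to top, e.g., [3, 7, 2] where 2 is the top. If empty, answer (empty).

After op 1 (push 1): stack=[1] mem=[0,0,0,0]
After op 2 (push 6): stack=[1,6] mem=[0,0,0,0]
After op 3 (+): stack=[7] mem=[0,0,0,0]
After op 4 (pop): stack=[empty] mem=[0,0,0,0]
After op 5 (RCL M1): stack=[0] mem=[0,0,0,0]
After op 6 (push 17): stack=[0,17] mem=[0,0,0,0]
After op 7 (/): stack=[0] mem=[0,0,0,0]
After op 8 (pop): stack=[empty] mem=[0,0,0,0]
After op 9 (RCL M0): stack=[0] mem=[0,0,0,0]
After op 10 (RCL M3): stack=[0,0] mem=[0,0,0,0]
After op 11 (pop): stack=[0] mem=[0,0,0,0]
After op 12 (pop): stack=[empty] mem=[0,0,0,0]

Answer: (empty)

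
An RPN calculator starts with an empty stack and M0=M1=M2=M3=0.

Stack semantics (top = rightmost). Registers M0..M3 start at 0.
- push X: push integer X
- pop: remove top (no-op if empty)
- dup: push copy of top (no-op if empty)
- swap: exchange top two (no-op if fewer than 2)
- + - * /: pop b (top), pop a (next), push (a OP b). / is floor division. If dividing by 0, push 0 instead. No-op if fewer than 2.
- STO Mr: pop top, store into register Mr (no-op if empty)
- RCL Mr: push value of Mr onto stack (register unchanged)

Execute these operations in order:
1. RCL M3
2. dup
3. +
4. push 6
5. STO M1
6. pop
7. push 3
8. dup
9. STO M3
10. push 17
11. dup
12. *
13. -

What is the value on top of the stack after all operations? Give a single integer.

After op 1 (RCL M3): stack=[0] mem=[0,0,0,0]
After op 2 (dup): stack=[0,0] mem=[0,0,0,0]
After op 3 (+): stack=[0] mem=[0,0,0,0]
After op 4 (push 6): stack=[0,6] mem=[0,0,0,0]
After op 5 (STO M1): stack=[0] mem=[0,6,0,0]
After op 6 (pop): stack=[empty] mem=[0,6,0,0]
After op 7 (push 3): stack=[3] mem=[0,6,0,0]
After op 8 (dup): stack=[3,3] mem=[0,6,0,0]
After op 9 (STO M3): stack=[3] mem=[0,6,0,3]
After op 10 (push 17): stack=[3,17] mem=[0,6,0,3]
After op 11 (dup): stack=[3,17,17] mem=[0,6,0,3]
After op 12 (*): stack=[3,289] mem=[0,6,0,3]
After op 13 (-): stack=[-286] mem=[0,6,0,3]

Answer: -286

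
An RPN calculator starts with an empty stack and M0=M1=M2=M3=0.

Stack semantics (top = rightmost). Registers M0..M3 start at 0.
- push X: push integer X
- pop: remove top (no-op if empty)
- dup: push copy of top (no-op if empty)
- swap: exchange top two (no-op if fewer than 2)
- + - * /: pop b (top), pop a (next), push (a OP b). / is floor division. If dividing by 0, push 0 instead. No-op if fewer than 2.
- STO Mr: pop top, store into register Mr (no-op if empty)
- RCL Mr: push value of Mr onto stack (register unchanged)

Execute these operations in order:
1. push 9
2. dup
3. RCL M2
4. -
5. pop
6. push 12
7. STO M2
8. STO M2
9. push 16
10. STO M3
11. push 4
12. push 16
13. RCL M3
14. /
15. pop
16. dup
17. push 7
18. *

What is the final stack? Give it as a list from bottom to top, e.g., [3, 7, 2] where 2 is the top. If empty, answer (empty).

Answer: [4, 28]

Derivation:
After op 1 (push 9): stack=[9] mem=[0,0,0,0]
After op 2 (dup): stack=[9,9] mem=[0,0,0,0]
After op 3 (RCL M2): stack=[9,9,0] mem=[0,0,0,0]
After op 4 (-): stack=[9,9] mem=[0,0,0,0]
After op 5 (pop): stack=[9] mem=[0,0,0,0]
After op 6 (push 12): stack=[9,12] mem=[0,0,0,0]
After op 7 (STO M2): stack=[9] mem=[0,0,12,0]
After op 8 (STO M2): stack=[empty] mem=[0,0,9,0]
After op 9 (push 16): stack=[16] mem=[0,0,9,0]
After op 10 (STO M3): stack=[empty] mem=[0,0,9,16]
After op 11 (push 4): stack=[4] mem=[0,0,9,16]
After op 12 (push 16): stack=[4,16] mem=[0,0,9,16]
After op 13 (RCL M3): stack=[4,16,16] mem=[0,0,9,16]
After op 14 (/): stack=[4,1] mem=[0,0,9,16]
After op 15 (pop): stack=[4] mem=[0,0,9,16]
After op 16 (dup): stack=[4,4] mem=[0,0,9,16]
After op 17 (push 7): stack=[4,4,7] mem=[0,0,9,16]
After op 18 (*): stack=[4,28] mem=[0,0,9,16]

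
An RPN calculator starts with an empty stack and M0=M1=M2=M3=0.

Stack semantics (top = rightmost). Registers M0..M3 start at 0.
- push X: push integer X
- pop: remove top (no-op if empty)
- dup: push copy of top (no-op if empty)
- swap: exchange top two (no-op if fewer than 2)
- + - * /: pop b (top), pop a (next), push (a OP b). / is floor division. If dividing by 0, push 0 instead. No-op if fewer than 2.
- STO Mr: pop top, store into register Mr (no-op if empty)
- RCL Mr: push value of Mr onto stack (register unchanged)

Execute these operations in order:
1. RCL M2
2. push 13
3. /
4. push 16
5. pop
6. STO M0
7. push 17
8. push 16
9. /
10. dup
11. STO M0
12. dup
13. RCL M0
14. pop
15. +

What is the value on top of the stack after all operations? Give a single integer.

Answer: 2

Derivation:
After op 1 (RCL M2): stack=[0] mem=[0,0,0,0]
After op 2 (push 13): stack=[0,13] mem=[0,0,0,0]
After op 3 (/): stack=[0] mem=[0,0,0,0]
After op 4 (push 16): stack=[0,16] mem=[0,0,0,0]
After op 5 (pop): stack=[0] mem=[0,0,0,0]
After op 6 (STO M0): stack=[empty] mem=[0,0,0,0]
After op 7 (push 17): stack=[17] mem=[0,0,0,0]
After op 8 (push 16): stack=[17,16] mem=[0,0,0,0]
After op 9 (/): stack=[1] mem=[0,0,0,0]
After op 10 (dup): stack=[1,1] mem=[0,0,0,0]
After op 11 (STO M0): stack=[1] mem=[1,0,0,0]
After op 12 (dup): stack=[1,1] mem=[1,0,0,0]
After op 13 (RCL M0): stack=[1,1,1] mem=[1,0,0,0]
After op 14 (pop): stack=[1,1] mem=[1,0,0,0]
After op 15 (+): stack=[2] mem=[1,0,0,0]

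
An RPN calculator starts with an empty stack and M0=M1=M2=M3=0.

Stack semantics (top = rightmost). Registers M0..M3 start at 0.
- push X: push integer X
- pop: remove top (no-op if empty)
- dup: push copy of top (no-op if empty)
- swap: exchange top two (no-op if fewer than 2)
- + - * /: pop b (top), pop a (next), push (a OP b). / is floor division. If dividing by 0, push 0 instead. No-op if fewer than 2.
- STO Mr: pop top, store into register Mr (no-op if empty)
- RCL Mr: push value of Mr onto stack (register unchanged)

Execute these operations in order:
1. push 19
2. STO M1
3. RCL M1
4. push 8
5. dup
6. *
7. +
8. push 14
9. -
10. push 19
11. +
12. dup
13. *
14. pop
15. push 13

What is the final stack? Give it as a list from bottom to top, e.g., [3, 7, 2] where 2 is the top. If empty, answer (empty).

Answer: [13]

Derivation:
After op 1 (push 19): stack=[19] mem=[0,0,0,0]
After op 2 (STO M1): stack=[empty] mem=[0,19,0,0]
After op 3 (RCL M1): stack=[19] mem=[0,19,0,0]
After op 4 (push 8): stack=[19,8] mem=[0,19,0,0]
After op 5 (dup): stack=[19,8,8] mem=[0,19,0,0]
After op 6 (*): stack=[19,64] mem=[0,19,0,0]
After op 7 (+): stack=[83] mem=[0,19,0,0]
After op 8 (push 14): stack=[83,14] mem=[0,19,0,0]
After op 9 (-): stack=[69] mem=[0,19,0,0]
After op 10 (push 19): stack=[69,19] mem=[0,19,0,0]
After op 11 (+): stack=[88] mem=[0,19,0,0]
After op 12 (dup): stack=[88,88] mem=[0,19,0,0]
After op 13 (*): stack=[7744] mem=[0,19,0,0]
After op 14 (pop): stack=[empty] mem=[0,19,0,0]
After op 15 (push 13): stack=[13] mem=[0,19,0,0]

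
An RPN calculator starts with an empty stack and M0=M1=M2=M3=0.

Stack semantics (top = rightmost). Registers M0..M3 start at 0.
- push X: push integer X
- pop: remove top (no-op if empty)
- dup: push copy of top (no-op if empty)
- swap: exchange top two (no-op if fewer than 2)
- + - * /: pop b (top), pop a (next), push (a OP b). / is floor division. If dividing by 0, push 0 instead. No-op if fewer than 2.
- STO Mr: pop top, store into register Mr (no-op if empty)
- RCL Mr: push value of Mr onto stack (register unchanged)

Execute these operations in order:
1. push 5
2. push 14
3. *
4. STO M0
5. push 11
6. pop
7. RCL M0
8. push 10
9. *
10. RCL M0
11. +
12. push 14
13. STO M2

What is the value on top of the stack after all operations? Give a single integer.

Answer: 770

Derivation:
After op 1 (push 5): stack=[5] mem=[0,0,0,0]
After op 2 (push 14): stack=[5,14] mem=[0,0,0,0]
After op 3 (*): stack=[70] mem=[0,0,0,0]
After op 4 (STO M0): stack=[empty] mem=[70,0,0,0]
After op 5 (push 11): stack=[11] mem=[70,0,0,0]
After op 6 (pop): stack=[empty] mem=[70,0,0,0]
After op 7 (RCL M0): stack=[70] mem=[70,0,0,0]
After op 8 (push 10): stack=[70,10] mem=[70,0,0,0]
After op 9 (*): stack=[700] mem=[70,0,0,0]
After op 10 (RCL M0): stack=[700,70] mem=[70,0,0,0]
After op 11 (+): stack=[770] mem=[70,0,0,0]
After op 12 (push 14): stack=[770,14] mem=[70,0,0,0]
After op 13 (STO M2): stack=[770] mem=[70,0,14,0]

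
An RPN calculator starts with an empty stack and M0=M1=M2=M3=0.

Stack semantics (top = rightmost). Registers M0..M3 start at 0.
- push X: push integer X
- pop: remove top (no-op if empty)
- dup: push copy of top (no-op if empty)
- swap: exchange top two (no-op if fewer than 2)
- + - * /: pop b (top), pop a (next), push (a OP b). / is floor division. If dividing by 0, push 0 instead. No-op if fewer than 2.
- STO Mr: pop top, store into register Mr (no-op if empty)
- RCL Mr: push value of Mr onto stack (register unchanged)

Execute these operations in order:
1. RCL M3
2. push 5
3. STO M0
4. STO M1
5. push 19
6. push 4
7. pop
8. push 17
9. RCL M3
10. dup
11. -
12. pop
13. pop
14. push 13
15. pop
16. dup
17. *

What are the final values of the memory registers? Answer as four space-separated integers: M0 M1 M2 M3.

Answer: 5 0 0 0

Derivation:
After op 1 (RCL M3): stack=[0] mem=[0,0,0,0]
After op 2 (push 5): stack=[0,5] mem=[0,0,0,0]
After op 3 (STO M0): stack=[0] mem=[5,0,0,0]
After op 4 (STO M1): stack=[empty] mem=[5,0,0,0]
After op 5 (push 19): stack=[19] mem=[5,0,0,0]
After op 6 (push 4): stack=[19,4] mem=[5,0,0,0]
After op 7 (pop): stack=[19] mem=[5,0,0,0]
After op 8 (push 17): stack=[19,17] mem=[5,0,0,0]
After op 9 (RCL M3): stack=[19,17,0] mem=[5,0,0,0]
After op 10 (dup): stack=[19,17,0,0] mem=[5,0,0,0]
After op 11 (-): stack=[19,17,0] mem=[5,0,0,0]
After op 12 (pop): stack=[19,17] mem=[5,0,0,0]
After op 13 (pop): stack=[19] mem=[5,0,0,0]
After op 14 (push 13): stack=[19,13] mem=[5,0,0,0]
After op 15 (pop): stack=[19] mem=[5,0,0,0]
After op 16 (dup): stack=[19,19] mem=[5,0,0,0]
After op 17 (*): stack=[361] mem=[5,0,0,0]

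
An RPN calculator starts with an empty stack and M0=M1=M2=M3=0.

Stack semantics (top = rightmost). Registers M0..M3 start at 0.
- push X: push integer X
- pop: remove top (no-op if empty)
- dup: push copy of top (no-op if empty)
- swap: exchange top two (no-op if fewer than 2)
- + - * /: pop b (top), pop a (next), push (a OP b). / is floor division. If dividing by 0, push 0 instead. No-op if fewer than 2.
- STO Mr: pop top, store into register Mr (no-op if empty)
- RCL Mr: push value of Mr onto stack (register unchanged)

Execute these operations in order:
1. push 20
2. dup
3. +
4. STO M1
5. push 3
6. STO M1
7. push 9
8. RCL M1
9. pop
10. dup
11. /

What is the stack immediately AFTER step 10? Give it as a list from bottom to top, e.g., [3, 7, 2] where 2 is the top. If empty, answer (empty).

After op 1 (push 20): stack=[20] mem=[0,0,0,0]
After op 2 (dup): stack=[20,20] mem=[0,0,0,0]
After op 3 (+): stack=[40] mem=[0,0,0,0]
After op 4 (STO M1): stack=[empty] mem=[0,40,0,0]
After op 5 (push 3): stack=[3] mem=[0,40,0,0]
After op 6 (STO M1): stack=[empty] mem=[0,3,0,0]
After op 7 (push 9): stack=[9] mem=[0,3,0,0]
After op 8 (RCL M1): stack=[9,3] mem=[0,3,0,0]
After op 9 (pop): stack=[9] mem=[0,3,0,0]
After op 10 (dup): stack=[9,9] mem=[0,3,0,0]

[9, 9]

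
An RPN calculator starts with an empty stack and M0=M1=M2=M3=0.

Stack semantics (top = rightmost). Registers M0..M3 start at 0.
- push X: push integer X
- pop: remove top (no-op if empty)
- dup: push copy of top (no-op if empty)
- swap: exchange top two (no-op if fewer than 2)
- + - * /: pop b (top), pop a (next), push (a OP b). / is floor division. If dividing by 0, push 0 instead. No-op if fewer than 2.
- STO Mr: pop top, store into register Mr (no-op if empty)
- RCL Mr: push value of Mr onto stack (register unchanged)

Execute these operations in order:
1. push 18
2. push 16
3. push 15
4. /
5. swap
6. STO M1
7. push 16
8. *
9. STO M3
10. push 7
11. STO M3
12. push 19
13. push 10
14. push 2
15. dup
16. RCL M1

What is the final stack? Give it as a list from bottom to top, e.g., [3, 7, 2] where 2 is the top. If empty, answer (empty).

Answer: [19, 10, 2, 2, 18]

Derivation:
After op 1 (push 18): stack=[18] mem=[0,0,0,0]
After op 2 (push 16): stack=[18,16] mem=[0,0,0,0]
After op 3 (push 15): stack=[18,16,15] mem=[0,0,0,0]
After op 4 (/): stack=[18,1] mem=[0,0,0,0]
After op 5 (swap): stack=[1,18] mem=[0,0,0,0]
After op 6 (STO M1): stack=[1] mem=[0,18,0,0]
After op 7 (push 16): stack=[1,16] mem=[0,18,0,0]
After op 8 (*): stack=[16] mem=[0,18,0,0]
After op 9 (STO M3): stack=[empty] mem=[0,18,0,16]
After op 10 (push 7): stack=[7] mem=[0,18,0,16]
After op 11 (STO M3): stack=[empty] mem=[0,18,0,7]
After op 12 (push 19): stack=[19] mem=[0,18,0,7]
After op 13 (push 10): stack=[19,10] mem=[0,18,0,7]
After op 14 (push 2): stack=[19,10,2] mem=[0,18,0,7]
After op 15 (dup): stack=[19,10,2,2] mem=[0,18,0,7]
After op 16 (RCL M1): stack=[19,10,2,2,18] mem=[0,18,0,7]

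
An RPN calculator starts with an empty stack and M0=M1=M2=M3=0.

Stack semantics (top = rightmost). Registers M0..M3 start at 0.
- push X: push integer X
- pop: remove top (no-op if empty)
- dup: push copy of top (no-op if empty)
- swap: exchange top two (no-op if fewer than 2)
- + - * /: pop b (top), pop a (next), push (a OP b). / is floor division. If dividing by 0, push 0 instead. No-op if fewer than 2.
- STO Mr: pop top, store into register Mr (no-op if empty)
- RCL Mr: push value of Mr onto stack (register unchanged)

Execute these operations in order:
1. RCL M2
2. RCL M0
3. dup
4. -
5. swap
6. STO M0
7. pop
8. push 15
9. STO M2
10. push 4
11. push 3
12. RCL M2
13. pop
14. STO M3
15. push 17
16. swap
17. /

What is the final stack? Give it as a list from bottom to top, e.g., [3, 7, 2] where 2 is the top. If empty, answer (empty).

After op 1 (RCL M2): stack=[0] mem=[0,0,0,0]
After op 2 (RCL M0): stack=[0,0] mem=[0,0,0,0]
After op 3 (dup): stack=[0,0,0] mem=[0,0,0,0]
After op 4 (-): stack=[0,0] mem=[0,0,0,0]
After op 5 (swap): stack=[0,0] mem=[0,0,0,0]
After op 6 (STO M0): stack=[0] mem=[0,0,0,0]
After op 7 (pop): stack=[empty] mem=[0,0,0,0]
After op 8 (push 15): stack=[15] mem=[0,0,0,0]
After op 9 (STO M2): stack=[empty] mem=[0,0,15,0]
After op 10 (push 4): stack=[4] mem=[0,0,15,0]
After op 11 (push 3): stack=[4,3] mem=[0,0,15,0]
After op 12 (RCL M2): stack=[4,3,15] mem=[0,0,15,0]
After op 13 (pop): stack=[4,3] mem=[0,0,15,0]
After op 14 (STO M3): stack=[4] mem=[0,0,15,3]
After op 15 (push 17): stack=[4,17] mem=[0,0,15,3]
After op 16 (swap): stack=[17,4] mem=[0,0,15,3]
After op 17 (/): stack=[4] mem=[0,0,15,3]

Answer: [4]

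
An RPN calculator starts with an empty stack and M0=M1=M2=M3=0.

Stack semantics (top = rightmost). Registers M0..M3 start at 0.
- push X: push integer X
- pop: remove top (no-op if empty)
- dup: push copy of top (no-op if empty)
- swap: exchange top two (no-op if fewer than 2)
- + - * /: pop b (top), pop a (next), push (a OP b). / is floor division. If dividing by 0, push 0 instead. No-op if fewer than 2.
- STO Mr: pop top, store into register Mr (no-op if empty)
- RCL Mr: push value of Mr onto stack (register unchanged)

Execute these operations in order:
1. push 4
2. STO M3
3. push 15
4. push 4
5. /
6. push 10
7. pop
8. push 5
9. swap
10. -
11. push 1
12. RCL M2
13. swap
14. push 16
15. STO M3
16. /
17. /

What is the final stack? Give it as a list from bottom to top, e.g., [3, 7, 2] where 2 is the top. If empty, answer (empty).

Answer: [0]

Derivation:
After op 1 (push 4): stack=[4] mem=[0,0,0,0]
After op 2 (STO M3): stack=[empty] mem=[0,0,0,4]
After op 3 (push 15): stack=[15] mem=[0,0,0,4]
After op 4 (push 4): stack=[15,4] mem=[0,0,0,4]
After op 5 (/): stack=[3] mem=[0,0,0,4]
After op 6 (push 10): stack=[3,10] mem=[0,0,0,4]
After op 7 (pop): stack=[3] mem=[0,0,0,4]
After op 8 (push 5): stack=[3,5] mem=[0,0,0,4]
After op 9 (swap): stack=[5,3] mem=[0,0,0,4]
After op 10 (-): stack=[2] mem=[0,0,0,4]
After op 11 (push 1): stack=[2,1] mem=[0,0,0,4]
After op 12 (RCL M2): stack=[2,1,0] mem=[0,0,0,4]
After op 13 (swap): stack=[2,0,1] mem=[0,0,0,4]
After op 14 (push 16): stack=[2,0,1,16] mem=[0,0,0,4]
After op 15 (STO M3): stack=[2,0,1] mem=[0,0,0,16]
After op 16 (/): stack=[2,0] mem=[0,0,0,16]
After op 17 (/): stack=[0] mem=[0,0,0,16]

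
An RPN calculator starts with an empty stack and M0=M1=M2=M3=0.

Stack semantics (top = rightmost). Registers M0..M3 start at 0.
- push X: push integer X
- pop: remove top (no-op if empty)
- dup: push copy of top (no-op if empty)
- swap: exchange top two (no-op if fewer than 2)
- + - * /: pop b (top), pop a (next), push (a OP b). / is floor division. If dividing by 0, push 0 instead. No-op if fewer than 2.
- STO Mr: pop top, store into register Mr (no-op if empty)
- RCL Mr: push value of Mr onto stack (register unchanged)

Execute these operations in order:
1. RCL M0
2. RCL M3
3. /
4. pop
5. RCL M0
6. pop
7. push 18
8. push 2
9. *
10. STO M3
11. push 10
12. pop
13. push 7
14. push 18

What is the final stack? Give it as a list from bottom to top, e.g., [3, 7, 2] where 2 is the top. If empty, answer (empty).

Answer: [7, 18]

Derivation:
After op 1 (RCL M0): stack=[0] mem=[0,0,0,0]
After op 2 (RCL M3): stack=[0,0] mem=[0,0,0,0]
After op 3 (/): stack=[0] mem=[0,0,0,0]
After op 4 (pop): stack=[empty] mem=[0,0,0,0]
After op 5 (RCL M0): stack=[0] mem=[0,0,0,0]
After op 6 (pop): stack=[empty] mem=[0,0,0,0]
After op 7 (push 18): stack=[18] mem=[0,0,0,0]
After op 8 (push 2): stack=[18,2] mem=[0,0,0,0]
After op 9 (*): stack=[36] mem=[0,0,0,0]
After op 10 (STO M3): stack=[empty] mem=[0,0,0,36]
After op 11 (push 10): stack=[10] mem=[0,0,0,36]
After op 12 (pop): stack=[empty] mem=[0,0,0,36]
After op 13 (push 7): stack=[7] mem=[0,0,0,36]
After op 14 (push 18): stack=[7,18] mem=[0,0,0,36]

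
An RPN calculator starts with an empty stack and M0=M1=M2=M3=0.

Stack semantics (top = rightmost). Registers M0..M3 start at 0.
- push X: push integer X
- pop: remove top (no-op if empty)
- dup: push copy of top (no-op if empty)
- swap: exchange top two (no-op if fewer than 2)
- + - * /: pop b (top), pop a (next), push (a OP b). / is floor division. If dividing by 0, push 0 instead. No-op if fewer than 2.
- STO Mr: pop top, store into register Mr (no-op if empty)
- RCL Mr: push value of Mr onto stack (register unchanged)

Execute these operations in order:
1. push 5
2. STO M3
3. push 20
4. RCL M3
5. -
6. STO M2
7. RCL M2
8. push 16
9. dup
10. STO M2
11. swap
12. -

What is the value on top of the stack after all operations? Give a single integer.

Answer: 1

Derivation:
After op 1 (push 5): stack=[5] mem=[0,0,0,0]
After op 2 (STO M3): stack=[empty] mem=[0,0,0,5]
After op 3 (push 20): stack=[20] mem=[0,0,0,5]
After op 4 (RCL M3): stack=[20,5] mem=[0,0,0,5]
After op 5 (-): stack=[15] mem=[0,0,0,5]
After op 6 (STO M2): stack=[empty] mem=[0,0,15,5]
After op 7 (RCL M2): stack=[15] mem=[0,0,15,5]
After op 8 (push 16): stack=[15,16] mem=[0,0,15,5]
After op 9 (dup): stack=[15,16,16] mem=[0,0,15,5]
After op 10 (STO M2): stack=[15,16] mem=[0,0,16,5]
After op 11 (swap): stack=[16,15] mem=[0,0,16,5]
After op 12 (-): stack=[1] mem=[0,0,16,5]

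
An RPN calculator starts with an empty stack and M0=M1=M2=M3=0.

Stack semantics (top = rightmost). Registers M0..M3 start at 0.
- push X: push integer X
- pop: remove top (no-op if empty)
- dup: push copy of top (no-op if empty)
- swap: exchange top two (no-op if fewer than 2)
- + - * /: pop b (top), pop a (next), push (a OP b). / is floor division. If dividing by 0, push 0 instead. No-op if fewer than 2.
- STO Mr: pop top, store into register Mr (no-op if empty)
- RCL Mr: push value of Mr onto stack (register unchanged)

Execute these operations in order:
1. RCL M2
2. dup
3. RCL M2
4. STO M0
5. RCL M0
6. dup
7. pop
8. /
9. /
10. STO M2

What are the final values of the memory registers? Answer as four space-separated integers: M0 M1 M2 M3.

Answer: 0 0 0 0

Derivation:
After op 1 (RCL M2): stack=[0] mem=[0,0,0,0]
After op 2 (dup): stack=[0,0] mem=[0,0,0,0]
After op 3 (RCL M2): stack=[0,0,0] mem=[0,0,0,0]
After op 4 (STO M0): stack=[0,0] mem=[0,0,0,0]
After op 5 (RCL M0): stack=[0,0,0] mem=[0,0,0,0]
After op 6 (dup): stack=[0,0,0,0] mem=[0,0,0,0]
After op 7 (pop): stack=[0,0,0] mem=[0,0,0,0]
After op 8 (/): stack=[0,0] mem=[0,0,0,0]
After op 9 (/): stack=[0] mem=[0,0,0,0]
After op 10 (STO M2): stack=[empty] mem=[0,0,0,0]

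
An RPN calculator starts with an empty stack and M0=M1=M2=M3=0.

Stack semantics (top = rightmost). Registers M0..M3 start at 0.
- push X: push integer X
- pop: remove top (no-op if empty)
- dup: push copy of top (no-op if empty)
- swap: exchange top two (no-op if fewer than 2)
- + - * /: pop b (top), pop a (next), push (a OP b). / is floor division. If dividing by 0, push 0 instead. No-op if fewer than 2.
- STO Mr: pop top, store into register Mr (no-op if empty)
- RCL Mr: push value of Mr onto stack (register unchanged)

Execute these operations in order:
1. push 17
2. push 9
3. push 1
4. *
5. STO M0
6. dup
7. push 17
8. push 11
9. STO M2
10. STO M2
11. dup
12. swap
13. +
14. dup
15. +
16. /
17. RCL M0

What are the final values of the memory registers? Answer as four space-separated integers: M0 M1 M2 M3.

After op 1 (push 17): stack=[17] mem=[0,0,0,0]
After op 2 (push 9): stack=[17,9] mem=[0,0,0,0]
After op 3 (push 1): stack=[17,9,1] mem=[0,0,0,0]
After op 4 (*): stack=[17,9] mem=[0,0,0,0]
After op 5 (STO M0): stack=[17] mem=[9,0,0,0]
After op 6 (dup): stack=[17,17] mem=[9,0,0,0]
After op 7 (push 17): stack=[17,17,17] mem=[9,0,0,0]
After op 8 (push 11): stack=[17,17,17,11] mem=[9,0,0,0]
After op 9 (STO M2): stack=[17,17,17] mem=[9,0,11,0]
After op 10 (STO M2): stack=[17,17] mem=[9,0,17,0]
After op 11 (dup): stack=[17,17,17] mem=[9,0,17,0]
After op 12 (swap): stack=[17,17,17] mem=[9,0,17,0]
After op 13 (+): stack=[17,34] mem=[9,0,17,0]
After op 14 (dup): stack=[17,34,34] mem=[9,0,17,0]
After op 15 (+): stack=[17,68] mem=[9,0,17,0]
After op 16 (/): stack=[0] mem=[9,0,17,0]
After op 17 (RCL M0): stack=[0,9] mem=[9,0,17,0]

Answer: 9 0 17 0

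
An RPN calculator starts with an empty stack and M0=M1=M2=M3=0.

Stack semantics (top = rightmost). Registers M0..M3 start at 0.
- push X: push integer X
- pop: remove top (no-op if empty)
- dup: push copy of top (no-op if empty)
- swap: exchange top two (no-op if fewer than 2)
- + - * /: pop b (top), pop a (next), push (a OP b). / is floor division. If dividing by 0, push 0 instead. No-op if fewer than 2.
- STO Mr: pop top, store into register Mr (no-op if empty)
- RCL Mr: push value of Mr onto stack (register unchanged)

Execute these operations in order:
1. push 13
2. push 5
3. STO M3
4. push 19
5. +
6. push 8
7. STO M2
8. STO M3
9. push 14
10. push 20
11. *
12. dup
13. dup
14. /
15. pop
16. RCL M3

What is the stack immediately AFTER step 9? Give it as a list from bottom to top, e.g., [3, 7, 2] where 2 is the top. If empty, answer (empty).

After op 1 (push 13): stack=[13] mem=[0,0,0,0]
After op 2 (push 5): stack=[13,5] mem=[0,0,0,0]
After op 3 (STO M3): stack=[13] mem=[0,0,0,5]
After op 4 (push 19): stack=[13,19] mem=[0,0,0,5]
After op 5 (+): stack=[32] mem=[0,0,0,5]
After op 6 (push 8): stack=[32,8] mem=[0,0,0,5]
After op 7 (STO M2): stack=[32] mem=[0,0,8,5]
After op 8 (STO M3): stack=[empty] mem=[0,0,8,32]
After op 9 (push 14): stack=[14] mem=[0,0,8,32]

[14]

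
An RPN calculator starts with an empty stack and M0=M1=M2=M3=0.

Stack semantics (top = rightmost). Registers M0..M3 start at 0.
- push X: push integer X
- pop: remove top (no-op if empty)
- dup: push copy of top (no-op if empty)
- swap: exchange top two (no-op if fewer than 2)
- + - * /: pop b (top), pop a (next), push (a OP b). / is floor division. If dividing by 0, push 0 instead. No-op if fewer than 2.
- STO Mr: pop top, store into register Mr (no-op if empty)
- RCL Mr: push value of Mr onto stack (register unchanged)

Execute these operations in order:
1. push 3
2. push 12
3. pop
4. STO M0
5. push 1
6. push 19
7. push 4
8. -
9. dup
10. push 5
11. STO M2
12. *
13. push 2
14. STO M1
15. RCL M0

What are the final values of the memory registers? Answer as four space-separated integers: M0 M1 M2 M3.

Answer: 3 2 5 0

Derivation:
After op 1 (push 3): stack=[3] mem=[0,0,0,0]
After op 2 (push 12): stack=[3,12] mem=[0,0,0,0]
After op 3 (pop): stack=[3] mem=[0,0,0,0]
After op 4 (STO M0): stack=[empty] mem=[3,0,0,0]
After op 5 (push 1): stack=[1] mem=[3,0,0,0]
After op 6 (push 19): stack=[1,19] mem=[3,0,0,0]
After op 7 (push 4): stack=[1,19,4] mem=[3,0,0,0]
After op 8 (-): stack=[1,15] mem=[3,0,0,0]
After op 9 (dup): stack=[1,15,15] mem=[3,0,0,0]
After op 10 (push 5): stack=[1,15,15,5] mem=[3,0,0,0]
After op 11 (STO M2): stack=[1,15,15] mem=[3,0,5,0]
After op 12 (*): stack=[1,225] mem=[3,0,5,0]
After op 13 (push 2): stack=[1,225,2] mem=[3,0,5,0]
After op 14 (STO M1): stack=[1,225] mem=[3,2,5,0]
After op 15 (RCL M0): stack=[1,225,3] mem=[3,2,5,0]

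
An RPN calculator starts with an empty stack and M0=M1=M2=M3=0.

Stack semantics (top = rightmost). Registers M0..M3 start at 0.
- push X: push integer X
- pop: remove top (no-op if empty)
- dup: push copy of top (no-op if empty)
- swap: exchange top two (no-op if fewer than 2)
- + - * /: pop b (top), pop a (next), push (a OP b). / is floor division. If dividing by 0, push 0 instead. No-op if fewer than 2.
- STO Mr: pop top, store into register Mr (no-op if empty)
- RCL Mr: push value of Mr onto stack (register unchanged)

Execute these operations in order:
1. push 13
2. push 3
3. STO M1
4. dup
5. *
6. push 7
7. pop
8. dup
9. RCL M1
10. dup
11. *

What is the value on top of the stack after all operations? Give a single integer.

Answer: 9

Derivation:
After op 1 (push 13): stack=[13] mem=[0,0,0,0]
After op 2 (push 3): stack=[13,3] mem=[0,0,0,0]
After op 3 (STO M1): stack=[13] mem=[0,3,0,0]
After op 4 (dup): stack=[13,13] mem=[0,3,0,0]
After op 5 (*): stack=[169] mem=[0,3,0,0]
After op 6 (push 7): stack=[169,7] mem=[0,3,0,0]
After op 7 (pop): stack=[169] mem=[0,3,0,0]
After op 8 (dup): stack=[169,169] mem=[0,3,0,0]
After op 9 (RCL M1): stack=[169,169,3] mem=[0,3,0,0]
After op 10 (dup): stack=[169,169,3,3] mem=[0,3,0,0]
After op 11 (*): stack=[169,169,9] mem=[0,3,0,0]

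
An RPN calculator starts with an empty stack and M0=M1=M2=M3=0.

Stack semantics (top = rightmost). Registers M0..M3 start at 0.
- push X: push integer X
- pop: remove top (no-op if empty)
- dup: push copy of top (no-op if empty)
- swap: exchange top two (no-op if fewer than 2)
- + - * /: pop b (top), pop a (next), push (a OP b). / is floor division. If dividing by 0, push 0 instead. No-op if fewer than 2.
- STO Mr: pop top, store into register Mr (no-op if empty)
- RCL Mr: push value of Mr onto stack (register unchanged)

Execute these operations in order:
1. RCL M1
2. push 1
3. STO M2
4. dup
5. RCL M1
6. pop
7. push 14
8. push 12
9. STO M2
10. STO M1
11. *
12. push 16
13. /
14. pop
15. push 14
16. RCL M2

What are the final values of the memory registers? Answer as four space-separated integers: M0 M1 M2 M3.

After op 1 (RCL M1): stack=[0] mem=[0,0,0,0]
After op 2 (push 1): stack=[0,1] mem=[0,0,0,0]
After op 3 (STO M2): stack=[0] mem=[0,0,1,0]
After op 4 (dup): stack=[0,0] mem=[0,0,1,0]
After op 5 (RCL M1): stack=[0,0,0] mem=[0,0,1,0]
After op 6 (pop): stack=[0,0] mem=[0,0,1,0]
After op 7 (push 14): stack=[0,0,14] mem=[0,0,1,0]
After op 8 (push 12): stack=[0,0,14,12] mem=[0,0,1,0]
After op 9 (STO M2): stack=[0,0,14] mem=[0,0,12,0]
After op 10 (STO M1): stack=[0,0] mem=[0,14,12,0]
After op 11 (*): stack=[0] mem=[0,14,12,0]
After op 12 (push 16): stack=[0,16] mem=[0,14,12,0]
After op 13 (/): stack=[0] mem=[0,14,12,0]
After op 14 (pop): stack=[empty] mem=[0,14,12,0]
After op 15 (push 14): stack=[14] mem=[0,14,12,0]
After op 16 (RCL M2): stack=[14,12] mem=[0,14,12,0]

Answer: 0 14 12 0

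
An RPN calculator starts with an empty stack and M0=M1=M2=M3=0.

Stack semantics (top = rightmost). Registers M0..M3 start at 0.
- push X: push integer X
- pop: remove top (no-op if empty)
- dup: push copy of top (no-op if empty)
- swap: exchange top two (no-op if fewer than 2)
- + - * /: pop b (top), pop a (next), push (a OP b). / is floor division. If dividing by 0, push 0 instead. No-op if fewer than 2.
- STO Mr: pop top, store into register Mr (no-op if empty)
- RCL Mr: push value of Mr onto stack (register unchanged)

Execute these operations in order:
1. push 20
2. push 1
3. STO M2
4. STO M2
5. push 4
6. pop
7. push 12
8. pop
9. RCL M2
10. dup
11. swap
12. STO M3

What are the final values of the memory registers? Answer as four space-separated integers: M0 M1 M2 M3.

Answer: 0 0 20 20

Derivation:
After op 1 (push 20): stack=[20] mem=[0,0,0,0]
After op 2 (push 1): stack=[20,1] mem=[0,0,0,0]
After op 3 (STO M2): stack=[20] mem=[0,0,1,0]
After op 4 (STO M2): stack=[empty] mem=[0,0,20,0]
After op 5 (push 4): stack=[4] mem=[0,0,20,0]
After op 6 (pop): stack=[empty] mem=[0,0,20,0]
After op 7 (push 12): stack=[12] mem=[0,0,20,0]
After op 8 (pop): stack=[empty] mem=[0,0,20,0]
After op 9 (RCL M2): stack=[20] mem=[0,0,20,0]
After op 10 (dup): stack=[20,20] mem=[0,0,20,0]
After op 11 (swap): stack=[20,20] mem=[0,0,20,0]
After op 12 (STO M3): stack=[20] mem=[0,0,20,20]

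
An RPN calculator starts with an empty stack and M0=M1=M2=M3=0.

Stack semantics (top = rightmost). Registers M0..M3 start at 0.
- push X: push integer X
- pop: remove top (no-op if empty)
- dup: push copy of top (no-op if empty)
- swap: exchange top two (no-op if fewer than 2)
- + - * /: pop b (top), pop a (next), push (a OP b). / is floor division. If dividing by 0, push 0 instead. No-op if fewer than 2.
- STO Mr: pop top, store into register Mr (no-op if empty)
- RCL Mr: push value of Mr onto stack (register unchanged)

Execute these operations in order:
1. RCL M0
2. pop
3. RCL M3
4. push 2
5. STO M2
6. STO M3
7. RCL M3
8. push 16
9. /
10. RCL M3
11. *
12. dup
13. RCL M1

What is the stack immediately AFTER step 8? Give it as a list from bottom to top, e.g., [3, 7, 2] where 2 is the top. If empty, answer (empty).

After op 1 (RCL M0): stack=[0] mem=[0,0,0,0]
After op 2 (pop): stack=[empty] mem=[0,0,0,0]
After op 3 (RCL M3): stack=[0] mem=[0,0,0,0]
After op 4 (push 2): stack=[0,2] mem=[0,0,0,0]
After op 5 (STO M2): stack=[0] mem=[0,0,2,0]
After op 6 (STO M3): stack=[empty] mem=[0,0,2,0]
After op 7 (RCL M3): stack=[0] mem=[0,0,2,0]
After op 8 (push 16): stack=[0,16] mem=[0,0,2,0]

[0, 16]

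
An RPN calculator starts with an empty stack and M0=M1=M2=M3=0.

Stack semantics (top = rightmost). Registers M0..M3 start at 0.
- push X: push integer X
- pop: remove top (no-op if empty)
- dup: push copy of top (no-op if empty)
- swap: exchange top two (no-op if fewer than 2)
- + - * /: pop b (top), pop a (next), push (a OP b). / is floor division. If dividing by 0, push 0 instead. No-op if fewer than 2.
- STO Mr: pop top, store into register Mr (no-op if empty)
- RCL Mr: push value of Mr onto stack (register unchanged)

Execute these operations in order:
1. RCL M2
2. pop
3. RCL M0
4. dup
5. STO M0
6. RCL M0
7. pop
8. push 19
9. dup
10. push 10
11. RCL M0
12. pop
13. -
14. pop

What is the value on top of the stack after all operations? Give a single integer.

After op 1 (RCL M2): stack=[0] mem=[0,0,0,0]
After op 2 (pop): stack=[empty] mem=[0,0,0,0]
After op 3 (RCL M0): stack=[0] mem=[0,0,0,0]
After op 4 (dup): stack=[0,0] mem=[0,0,0,0]
After op 5 (STO M0): stack=[0] mem=[0,0,0,0]
After op 6 (RCL M0): stack=[0,0] mem=[0,0,0,0]
After op 7 (pop): stack=[0] mem=[0,0,0,0]
After op 8 (push 19): stack=[0,19] mem=[0,0,0,0]
After op 9 (dup): stack=[0,19,19] mem=[0,0,0,0]
After op 10 (push 10): stack=[0,19,19,10] mem=[0,0,0,0]
After op 11 (RCL M0): stack=[0,19,19,10,0] mem=[0,0,0,0]
After op 12 (pop): stack=[0,19,19,10] mem=[0,0,0,0]
After op 13 (-): stack=[0,19,9] mem=[0,0,0,0]
After op 14 (pop): stack=[0,19] mem=[0,0,0,0]

Answer: 19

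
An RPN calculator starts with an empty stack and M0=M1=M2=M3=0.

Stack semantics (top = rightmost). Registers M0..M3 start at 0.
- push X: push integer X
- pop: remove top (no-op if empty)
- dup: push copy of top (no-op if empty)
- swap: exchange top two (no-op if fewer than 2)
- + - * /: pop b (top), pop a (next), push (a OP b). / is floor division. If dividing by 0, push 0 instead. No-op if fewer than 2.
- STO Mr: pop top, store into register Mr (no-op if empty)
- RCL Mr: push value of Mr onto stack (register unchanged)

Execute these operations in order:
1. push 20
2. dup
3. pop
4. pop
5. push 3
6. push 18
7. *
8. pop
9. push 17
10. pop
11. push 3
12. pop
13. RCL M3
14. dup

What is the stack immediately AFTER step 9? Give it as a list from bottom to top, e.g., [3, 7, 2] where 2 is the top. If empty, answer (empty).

After op 1 (push 20): stack=[20] mem=[0,0,0,0]
After op 2 (dup): stack=[20,20] mem=[0,0,0,0]
After op 3 (pop): stack=[20] mem=[0,0,0,0]
After op 4 (pop): stack=[empty] mem=[0,0,0,0]
After op 5 (push 3): stack=[3] mem=[0,0,0,0]
After op 6 (push 18): stack=[3,18] mem=[0,0,0,0]
After op 7 (*): stack=[54] mem=[0,0,0,0]
After op 8 (pop): stack=[empty] mem=[0,0,0,0]
After op 9 (push 17): stack=[17] mem=[0,0,0,0]

[17]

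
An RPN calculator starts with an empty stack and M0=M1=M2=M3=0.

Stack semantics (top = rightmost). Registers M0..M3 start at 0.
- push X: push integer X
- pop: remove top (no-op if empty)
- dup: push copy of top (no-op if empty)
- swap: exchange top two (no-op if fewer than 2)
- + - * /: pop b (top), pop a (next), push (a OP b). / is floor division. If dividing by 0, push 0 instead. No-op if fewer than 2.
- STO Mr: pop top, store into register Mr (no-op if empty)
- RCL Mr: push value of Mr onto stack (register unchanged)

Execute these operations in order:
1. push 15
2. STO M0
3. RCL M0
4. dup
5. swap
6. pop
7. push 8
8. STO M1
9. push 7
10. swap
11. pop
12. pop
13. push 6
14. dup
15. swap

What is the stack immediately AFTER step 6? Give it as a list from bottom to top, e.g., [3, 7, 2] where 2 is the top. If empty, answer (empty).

After op 1 (push 15): stack=[15] mem=[0,0,0,0]
After op 2 (STO M0): stack=[empty] mem=[15,0,0,0]
After op 3 (RCL M0): stack=[15] mem=[15,0,0,0]
After op 4 (dup): stack=[15,15] mem=[15,0,0,0]
After op 5 (swap): stack=[15,15] mem=[15,0,0,0]
After op 6 (pop): stack=[15] mem=[15,0,0,0]

[15]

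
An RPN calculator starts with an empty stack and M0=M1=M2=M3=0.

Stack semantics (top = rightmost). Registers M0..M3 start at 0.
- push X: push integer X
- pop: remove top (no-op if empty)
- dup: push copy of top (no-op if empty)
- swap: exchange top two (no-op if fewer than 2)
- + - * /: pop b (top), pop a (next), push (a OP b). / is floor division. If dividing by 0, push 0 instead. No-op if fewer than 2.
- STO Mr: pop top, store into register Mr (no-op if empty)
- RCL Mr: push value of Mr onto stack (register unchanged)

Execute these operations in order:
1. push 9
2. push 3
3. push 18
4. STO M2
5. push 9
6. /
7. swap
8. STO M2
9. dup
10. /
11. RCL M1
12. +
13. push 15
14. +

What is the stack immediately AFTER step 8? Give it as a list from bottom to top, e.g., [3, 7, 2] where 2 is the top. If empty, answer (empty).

After op 1 (push 9): stack=[9] mem=[0,0,0,0]
After op 2 (push 3): stack=[9,3] mem=[0,0,0,0]
After op 3 (push 18): stack=[9,3,18] mem=[0,0,0,0]
After op 4 (STO M2): stack=[9,3] mem=[0,0,18,0]
After op 5 (push 9): stack=[9,3,9] mem=[0,0,18,0]
After op 6 (/): stack=[9,0] mem=[0,0,18,0]
After op 7 (swap): stack=[0,9] mem=[0,0,18,0]
After op 8 (STO M2): stack=[0] mem=[0,0,9,0]

[0]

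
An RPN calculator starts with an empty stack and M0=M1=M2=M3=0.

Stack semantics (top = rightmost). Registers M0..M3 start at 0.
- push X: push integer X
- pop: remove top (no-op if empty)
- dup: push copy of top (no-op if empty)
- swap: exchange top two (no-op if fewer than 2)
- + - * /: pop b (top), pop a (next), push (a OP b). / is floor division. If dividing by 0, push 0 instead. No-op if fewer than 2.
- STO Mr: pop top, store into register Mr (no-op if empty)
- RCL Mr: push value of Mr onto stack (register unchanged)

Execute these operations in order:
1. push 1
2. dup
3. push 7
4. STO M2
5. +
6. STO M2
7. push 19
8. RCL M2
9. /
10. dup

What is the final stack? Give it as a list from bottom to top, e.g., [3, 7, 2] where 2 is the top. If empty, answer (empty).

After op 1 (push 1): stack=[1] mem=[0,0,0,0]
After op 2 (dup): stack=[1,1] mem=[0,0,0,0]
After op 3 (push 7): stack=[1,1,7] mem=[0,0,0,0]
After op 4 (STO M2): stack=[1,1] mem=[0,0,7,0]
After op 5 (+): stack=[2] mem=[0,0,7,0]
After op 6 (STO M2): stack=[empty] mem=[0,0,2,0]
After op 7 (push 19): stack=[19] mem=[0,0,2,0]
After op 8 (RCL M2): stack=[19,2] mem=[0,0,2,0]
After op 9 (/): stack=[9] mem=[0,0,2,0]
After op 10 (dup): stack=[9,9] mem=[0,0,2,0]

Answer: [9, 9]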